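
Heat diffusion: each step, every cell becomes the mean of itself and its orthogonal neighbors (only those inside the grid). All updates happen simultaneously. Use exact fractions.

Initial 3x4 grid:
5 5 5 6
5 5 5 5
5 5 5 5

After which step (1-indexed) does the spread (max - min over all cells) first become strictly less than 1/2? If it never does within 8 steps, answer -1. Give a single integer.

Answer: 1

Derivation:
Step 1: max=16/3, min=5, spread=1/3
  -> spread < 1/2 first at step 1
Step 2: max=95/18, min=5, spread=5/18
Step 3: max=1121/216, min=5, spread=41/216
Step 4: max=133817/25920, min=5, spread=4217/25920
Step 5: max=7985149/1555200, min=36079/7200, spread=38417/311040
Step 6: max=477760211/93312000, min=722597/144000, spread=1903471/18662400
Step 7: max=28594589089/5598720000, min=21715759/4320000, spread=18038617/223948800
Step 8: max=1712884182851/335923200000, min=1956926759/388800000, spread=883978523/13436928000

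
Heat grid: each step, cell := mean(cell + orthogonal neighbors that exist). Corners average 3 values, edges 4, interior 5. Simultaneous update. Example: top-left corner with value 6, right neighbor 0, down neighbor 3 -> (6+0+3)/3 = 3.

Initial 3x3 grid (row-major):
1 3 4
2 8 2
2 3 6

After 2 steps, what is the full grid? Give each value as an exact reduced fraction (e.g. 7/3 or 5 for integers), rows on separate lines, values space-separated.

After step 1:
  2 4 3
  13/4 18/5 5
  7/3 19/4 11/3
After step 2:
  37/12 63/20 4
  671/240 103/25 229/60
  31/9 287/80 161/36

Answer: 37/12 63/20 4
671/240 103/25 229/60
31/9 287/80 161/36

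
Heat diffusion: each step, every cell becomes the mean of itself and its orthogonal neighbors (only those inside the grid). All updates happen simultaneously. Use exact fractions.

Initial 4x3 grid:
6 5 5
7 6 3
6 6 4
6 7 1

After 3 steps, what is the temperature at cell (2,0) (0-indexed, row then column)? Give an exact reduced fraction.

Answer: 10433/1800

Derivation:
Step 1: cell (2,0) = 25/4
Step 2: cell (2,0) = 739/120
Step 3: cell (2,0) = 10433/1800
Full grid after step 3:
  86/15 38687/7200 5227/1080
  1177/200 7919/1500 4309/900
  10433/1800 15943/3000 114/25
  6229/1080 18451/3600 139/30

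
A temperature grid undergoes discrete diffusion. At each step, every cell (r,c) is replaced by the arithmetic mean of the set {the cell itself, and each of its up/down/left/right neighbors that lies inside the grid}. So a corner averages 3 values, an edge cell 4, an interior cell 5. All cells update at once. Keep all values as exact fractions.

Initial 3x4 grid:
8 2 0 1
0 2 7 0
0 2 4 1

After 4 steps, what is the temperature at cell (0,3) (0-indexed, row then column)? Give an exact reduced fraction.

Step 1: cell (0,3) = 1/3
Step 2: cell (0,3) = 61/36
Step 3: cell (0,3) = 3971/2160
Step 4: cell (0,3) = 272959/129600
Full grid after step 4:
  165797/64800 137081/54000 122681/54000 272959/129600
  346931/144000 144199/60000 281723/120000 611137/288000
  143797/64800 124831/54000 123931/54000 293759/129600

Answer: 272959/129600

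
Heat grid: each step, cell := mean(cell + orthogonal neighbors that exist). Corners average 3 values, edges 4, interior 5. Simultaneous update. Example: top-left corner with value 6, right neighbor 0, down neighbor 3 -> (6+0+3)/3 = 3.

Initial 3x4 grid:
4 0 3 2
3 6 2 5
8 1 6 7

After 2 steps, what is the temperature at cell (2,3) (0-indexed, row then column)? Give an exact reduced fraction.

Answer: 14/3

Derivation:
Step 1: cell (2,3) = 6
Step 2: cell (2,3) = 14/3
Full grid after step 2:
  65/18 73/30 191/60 109/36
  839/240 411/100 331/100 133/30
  29/6 313/80 393/80 14/3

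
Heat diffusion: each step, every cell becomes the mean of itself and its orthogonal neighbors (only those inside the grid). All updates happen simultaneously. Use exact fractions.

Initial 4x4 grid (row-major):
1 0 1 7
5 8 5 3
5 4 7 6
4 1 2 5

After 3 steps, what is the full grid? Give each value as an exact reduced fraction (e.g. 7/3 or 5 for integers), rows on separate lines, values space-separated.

After step 1:
  2 5/2 13/4 11/3
  19/4 22/5 24/5 21/4
  9/2 5 24/5 21/4
  10/3 11/4 15/4 13/3
After step 2:
  37/12 243/80 853/240 73/18
  313/80 429/100 9/2 569/120
  211/48 429/100 118/25 589/120
  127/36 89/24 469/120 40/9
After step 3:
  301/90 2793/800 5453/1440 8893/2160
  9409/2400 2003/500 26167/6000 3277/720
  29027/7200 5137/1200 3349/750 16933/3600
  1675/432 13891/3600 15103/3600 2387/540

Answer: 301/90 2793/800 5453/1440 8893/2160
9409/2400 2003/500 26167/6000 3277/720
29027/7200 5137/1200 3349/750 16933/3600
1675/432 13891/3600 15103/3600 2387/540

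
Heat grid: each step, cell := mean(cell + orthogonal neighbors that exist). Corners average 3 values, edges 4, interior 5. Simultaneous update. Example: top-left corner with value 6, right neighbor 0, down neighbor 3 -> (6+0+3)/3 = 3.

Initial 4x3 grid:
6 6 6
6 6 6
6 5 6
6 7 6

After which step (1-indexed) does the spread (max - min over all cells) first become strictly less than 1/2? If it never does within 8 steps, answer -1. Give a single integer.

Step 1: max=19/3, min=23/4, spread=7/12
Step 2: max=37/6, min=293/50, spread=23/75
  -> spread < 1/2 first at step 2
Step 3: max=2623/432, min=5909/1000, spread=8789/54000
Step 4: max=652583/108000, min=427877/72000, spread=4307/43200
Step 5: max=11699381/1944000, min=23801/4000, spread=26419/388800
Step 6: max=2336667443/388800000, min=57148981/9600000, spread=1770697/31104000
Step 7: max=20998233913/3499200000, min=4633098739/777600000, spread=11943167/279936000
Step 8: max=8394458093483/1399680000000, min=1853963682149/311040000000, spread=825944381/22394880000

Answer: 2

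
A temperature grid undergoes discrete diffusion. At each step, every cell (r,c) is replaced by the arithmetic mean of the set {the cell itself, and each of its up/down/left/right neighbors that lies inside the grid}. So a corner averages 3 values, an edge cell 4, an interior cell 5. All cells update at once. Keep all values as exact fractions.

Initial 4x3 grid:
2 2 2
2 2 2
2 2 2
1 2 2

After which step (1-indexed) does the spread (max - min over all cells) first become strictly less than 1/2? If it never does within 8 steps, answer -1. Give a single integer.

Answer: 1

Derivation:
Step 1: max=2, min=5/3, spread=1/3
  -> spread < 1/2 first at step 1
Step 2: max=2, min=31/18, spread=5/18
Step 3: max=2, min=391/216, spread=41/216
Step 4: max=2, min=47623/25920, spread=4217/25920
Step 5: max=14321/7200, min=2901251/1555200, spread=38417/311040
Step 6: max=285403/144000, min=175423789/93312000, spread=1903471/18662400
Step 7: max=8524241/4320000, min=10596450911/5598720000, spread=18038617/223948800
Step 8: max=764673241/388800000, min=638578217149/335923200000, spread=883978523/13436928000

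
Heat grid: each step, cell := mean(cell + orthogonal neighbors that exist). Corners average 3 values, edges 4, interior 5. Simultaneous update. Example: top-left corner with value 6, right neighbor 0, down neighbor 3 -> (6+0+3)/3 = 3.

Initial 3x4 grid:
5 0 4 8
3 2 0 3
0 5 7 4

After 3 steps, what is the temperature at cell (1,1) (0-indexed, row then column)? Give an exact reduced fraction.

Answer: 16901/6000

Derivation:
Step 1: cell (1,1) = 2
Step 2: cell (1,1) = 279/100
Step 3: cell (1,1) = 16901/6000
Full grid after step 3:
  1109/432 20737/7200 7919/2400 1387/360
  19397/7200 16901/6000 5239/1500 55439/14400
  151/54 5653/1800 12791/3600 8737/2160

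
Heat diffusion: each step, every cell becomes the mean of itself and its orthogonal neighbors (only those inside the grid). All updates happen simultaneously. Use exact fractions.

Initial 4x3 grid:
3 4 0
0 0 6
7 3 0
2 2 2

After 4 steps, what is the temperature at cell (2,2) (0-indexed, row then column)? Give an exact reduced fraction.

Step 1: cell (2,2) = 11/4
Step 2: cell (2,2) = 479/240
Step 3: cell (2,2) = 3331/1440
Step 4: cell (2,2) = 98473/43200
Full grid after step 4:
  61841/25920 414413/172800 59591/25920
  54791/21600 6817/2880 101857/43200
  56149/21600 3999/1600 98473/43200
  69559/25920 142069/57600 60569/25920

Answer: 98473/43200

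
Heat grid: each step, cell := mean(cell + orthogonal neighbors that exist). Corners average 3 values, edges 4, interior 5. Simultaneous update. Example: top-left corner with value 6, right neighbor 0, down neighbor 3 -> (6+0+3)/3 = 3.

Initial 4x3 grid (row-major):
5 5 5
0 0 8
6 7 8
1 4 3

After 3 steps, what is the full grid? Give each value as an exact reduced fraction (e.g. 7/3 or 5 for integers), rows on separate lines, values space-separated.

Answer: 197/54 12023/2880 353/72
5239/1440 5233/1200 801/160
5513/1440 5333/1200 2461/480
211/54 12691/2880 119/24

Derivation:
After step 1:
  10/3 15/4 6
  11/4 4 21/4
  7/2 5 13/2
  11/3 15/4 5
After step 2:
  59/18 205/48 5
  163/48 83/20 87/16
  179/48 91/20 87/16
  131/36 209/48 61/12
After step 3:
  197/54 12023/2880 353/72
  5239/1440 5233/1200 801/160
  5513/1440 5333/1200 2461/480
  211/54 12691/2880 119/24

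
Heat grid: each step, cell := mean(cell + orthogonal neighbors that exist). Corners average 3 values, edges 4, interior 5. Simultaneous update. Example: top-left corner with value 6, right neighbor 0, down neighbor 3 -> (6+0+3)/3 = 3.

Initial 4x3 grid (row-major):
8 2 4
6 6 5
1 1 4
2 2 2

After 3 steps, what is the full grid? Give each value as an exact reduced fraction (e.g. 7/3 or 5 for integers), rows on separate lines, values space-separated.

After step 1:
  16/3 5 11/3
  21/4 4 19/4
  5/2 14/5 3
  5/3 7/4 8/3
After step 2:
  187/36 9/2 161/36
  205/48 109/25 185/48
  733/240 281/100 793/240
  71/36 533/240 89/36
After step 3:
  2011/432 2779/600 1847/432
  30383/7200 3959/1000 28783/7200
  21793/7200 18899/6000 22393/7200
  2609/1080 34111/14400 2879/1080

Answer: 2011/432 2779/600 1847/432
30383/7200 3959/1000 28783/7200
21793/7200 18899/6000 22393/7200
2609/1080 34111/14400 2879/1080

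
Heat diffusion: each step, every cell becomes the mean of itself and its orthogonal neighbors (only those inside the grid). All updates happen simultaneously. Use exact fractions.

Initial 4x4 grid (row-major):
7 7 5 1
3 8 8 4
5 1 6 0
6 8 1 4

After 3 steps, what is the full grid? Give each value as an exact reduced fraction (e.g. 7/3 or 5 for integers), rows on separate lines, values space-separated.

After step 1:
  17/3 27/4 21/4 10/3
  23/4 27/5 31/5 13/4
  15/4 28/5 16/5 7/2
  19/3 4 19/4 5/3
After step 2:
  109/18 173/30 323/60 71/18
  617/120 297/50 233/50 977/240
  643/120 439/100 93/20 697/240
  169/36 1241/240 817/240 119/36
After step 3:
  6107/1080 20831/3600 17779/3600 9647/2160
  10123/1800 15539/3000 5929/1200 28043/7200
  8813/1800 30611/6000 2401/600 1075/288
  10961/2160 31787/7200 5951/1440 3461/1080

Answer: 6107/1080 20831/3600 17779/3600 9647/2160
10123/1800 15539/3000 5929/1200 28043/7200
8813/1800 30611/6000 2401/600 1075/288
10961/2160 31787/7200 5951/1440 3461/1080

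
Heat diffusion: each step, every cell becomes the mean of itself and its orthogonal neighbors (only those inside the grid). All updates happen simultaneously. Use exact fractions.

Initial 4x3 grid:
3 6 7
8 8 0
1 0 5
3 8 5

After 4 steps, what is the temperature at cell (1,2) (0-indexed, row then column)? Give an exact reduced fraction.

Answer: 121207/27000

Derivation:
Step 1: cell (1,2) = 5
Step 2: cell (1,2) = 487/120
Step 3: cell (1,2) = 2093/450
Step 4: cell (1,2) = 121207/27000
Full grid after step 4:
  162239/32400 175091/36000 39391/8100
  493703/108000 140603/30000 121207/27000
  155251/36000 125503/30000 8757/2000
  43673/10800 76133/18000 22549/5400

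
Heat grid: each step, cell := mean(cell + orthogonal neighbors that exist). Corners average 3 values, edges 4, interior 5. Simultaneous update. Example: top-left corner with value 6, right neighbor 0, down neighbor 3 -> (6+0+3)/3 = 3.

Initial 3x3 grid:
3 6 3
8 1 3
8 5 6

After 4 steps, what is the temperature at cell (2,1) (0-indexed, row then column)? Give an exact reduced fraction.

Answer: 1063801/216000

Derivation:
Step 1: cell (2,1) = 5
Step 2: cell (2,1) = 319/60
Step 3: cell (2,1) = 8779/1800
Step 4: cell (2,1) = 1063801/216000
Full grid after step 4:
  607787/129600 3838579/864000 88027/21600
  271669/54000 822449/180000 3747079/864000
  55501/10800 1063801/216000 583187/129600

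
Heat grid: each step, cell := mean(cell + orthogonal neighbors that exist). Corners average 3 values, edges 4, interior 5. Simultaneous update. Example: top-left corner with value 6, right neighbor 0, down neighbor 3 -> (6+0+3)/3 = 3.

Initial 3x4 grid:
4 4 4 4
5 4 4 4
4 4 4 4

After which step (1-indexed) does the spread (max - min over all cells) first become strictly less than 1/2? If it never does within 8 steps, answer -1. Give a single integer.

Answer: 1

Derivation:
Step 1: max=13/3, min=4, spread=1/3
  -> spread < 1/2 first at step 1
Step 2: max=1027/240, min=4, spread=67/240
Step 3: max=9077/2160, min=4, spread=437/2160
Step 4: max=3613531/864000, min=4009/1000, spread=29951/172800
Step 5: max=32319821/7776000, min=13579/3375, spread=206761/1555200
Step 6: max=12897795571/3110400000, min=21765671/5400000, spread=14430763/124416000
Step 7: max=771603741689/186624000000, min=1745652727/432000000, spread=139854109/1492992000
Step 8: max=46212231890251/11197440000000, min=157371228977/38880000000, spread=7114543559/89579520000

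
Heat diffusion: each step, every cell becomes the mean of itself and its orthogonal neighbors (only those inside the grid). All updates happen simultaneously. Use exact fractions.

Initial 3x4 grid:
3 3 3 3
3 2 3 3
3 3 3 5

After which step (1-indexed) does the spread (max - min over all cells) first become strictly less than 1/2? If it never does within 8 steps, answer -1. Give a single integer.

Answer: 3

Derivation:
Step 1: max=11/3, min=11/4, spread=11/12
Step 2: max=32/9, min=277/100, spread=707/900
Step 3: max=7183/2160, min=13589/4800, spread=21359/43200
  -> spread < 1/2 first at step 3
Step 4: max=105983/32400, min=123049/43200, spread=10957/25920
Step 5: max=12425309/3888000, min=7474781/2592000, spread=97051/311040
Step 6: max=738029281/233280000, min=450635179/155520000, spread=4966121/18662400
Step 7: max=43817399579/13996800000, min=27262299761/9331200000, spread=46783199/223948800
Step 8: max=2612247854761/839808000000, min=1644468989299/559872000000, spread=2328709933/13436928000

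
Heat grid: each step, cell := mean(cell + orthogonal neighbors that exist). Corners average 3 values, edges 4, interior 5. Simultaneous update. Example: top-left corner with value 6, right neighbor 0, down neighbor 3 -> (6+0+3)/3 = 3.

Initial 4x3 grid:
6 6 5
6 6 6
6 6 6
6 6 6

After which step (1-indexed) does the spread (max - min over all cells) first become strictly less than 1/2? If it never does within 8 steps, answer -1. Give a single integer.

Step 1: max=6, min=17/3, spread=1/3
  -> spread < 1/2 first at step 1
Step 2: max=6, min=103/18, spread=5/18
Step 3: max=6, min=1255/216, spread=41/216
Step 4: max=6, min=151303/25920, spread=4217/25920
Step 5: max=43121/7200, min=9122051/1555200, spread=38417/311040
Step 6: max=861403/144000, min=548671789/93312000, spread=1903471/18662400
Step 7: max=25804241/4320000, min=32991330911/5598720000, spread=18038617/223948800
Step 8: max=2319873241/388800000, min=1982271017149/335923200000, spread=883978523/13436928000

Answer: 1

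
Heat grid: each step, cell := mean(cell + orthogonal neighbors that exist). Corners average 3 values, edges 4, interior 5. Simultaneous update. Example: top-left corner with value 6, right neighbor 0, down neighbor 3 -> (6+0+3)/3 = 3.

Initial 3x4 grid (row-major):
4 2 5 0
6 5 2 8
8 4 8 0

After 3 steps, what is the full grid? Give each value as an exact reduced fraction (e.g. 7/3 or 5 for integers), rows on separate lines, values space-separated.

Answer: 779/180 10333/2400 25409/7200 8291/2160
24661/4800 8759/2000 13361/3000 26599/7200
631/120 12683/2400 31259/7200 9641/2160

Derivation:
After step 1:
  4 4 9/4 13/3
  23/4 19/5 28/5 5/2
  6 25/4 7/2 16/3
After step 2:
  55/12 281/80 971/240 109/36
  391/80 127/25 353/100 533/120
  6 391/80 1241/240 34/9
After step 3:
  779/180 10333/2400 25409/7200 8291/2160
  24661/4800 8759/2000 13361/3000 26599/7200
  631/120 12683/2400 31259/7200 9641/2160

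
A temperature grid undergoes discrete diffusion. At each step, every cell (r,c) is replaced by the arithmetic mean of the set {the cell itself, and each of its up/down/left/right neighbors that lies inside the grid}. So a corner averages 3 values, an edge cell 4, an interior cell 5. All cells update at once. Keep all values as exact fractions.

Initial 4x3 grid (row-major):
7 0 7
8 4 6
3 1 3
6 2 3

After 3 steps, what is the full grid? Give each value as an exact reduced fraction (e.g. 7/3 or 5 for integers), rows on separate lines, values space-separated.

Answer: 1693/360 32939/7200 9443/2160
2707/600 25097/6000 29459/7200
14327/3600 21767/6000 24979/7200
1939/540 11797/3600 6721/2160

Derivation:
After step 1:
  5 9/2 13/3
  11/2 19/5 5
  9/2 13/5 13/4
  11/3 3 8/3
After step 2:
  5 529/120 83/18
  47/10 107/25 983/240
  61/15 343/100 811/240
  67/18 179/60 107/36
After step 3:
  1693/360 32939/7200 9443/2160
  2707/600 25097/6000 29459/7200
  14327/3600 21767/6000 24979/7200
  1939/540 11797/3600 6721/2160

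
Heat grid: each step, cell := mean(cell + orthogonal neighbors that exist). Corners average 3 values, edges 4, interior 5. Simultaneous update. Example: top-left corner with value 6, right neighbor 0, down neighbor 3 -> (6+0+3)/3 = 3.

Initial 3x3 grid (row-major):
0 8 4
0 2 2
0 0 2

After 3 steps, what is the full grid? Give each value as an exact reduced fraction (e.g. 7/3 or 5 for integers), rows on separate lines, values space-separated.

After step 1:
  8/3 7/2 14/3
  1/2 12/5 5/2
  0 1 4/3
After step 2:
  20/9 397/120 32/9
  167/120 99/50 109/40
  1/2 71/60 29/18
After step 3:
  623/270 19919/7200 863/270
  10969/7200 6353/3000 5923/2400
  41/40 4747/3600 1987/1080

Answer: 623/270 19919/7200 863/270
10969/7200 6353/3000 5923/2400
41/40 4747/3600 1987/1080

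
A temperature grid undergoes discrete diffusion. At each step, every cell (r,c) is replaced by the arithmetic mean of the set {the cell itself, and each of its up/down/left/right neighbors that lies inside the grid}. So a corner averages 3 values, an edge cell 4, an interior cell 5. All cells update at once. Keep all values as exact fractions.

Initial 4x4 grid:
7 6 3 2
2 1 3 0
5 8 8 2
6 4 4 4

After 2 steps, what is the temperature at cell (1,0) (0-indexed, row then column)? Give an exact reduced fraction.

Answer: 9/2

Derivation:
Step 1: cell (1,0) = 15/4
Step 2: cell (1,0) = 9/2
Full grid after step 2:
  13/3 67/16 149/48 83/36
  9/2 101/25 69/20 119/48
  24/5 499/100 217/50 163/48
  21/4 207/40 113/24 71/18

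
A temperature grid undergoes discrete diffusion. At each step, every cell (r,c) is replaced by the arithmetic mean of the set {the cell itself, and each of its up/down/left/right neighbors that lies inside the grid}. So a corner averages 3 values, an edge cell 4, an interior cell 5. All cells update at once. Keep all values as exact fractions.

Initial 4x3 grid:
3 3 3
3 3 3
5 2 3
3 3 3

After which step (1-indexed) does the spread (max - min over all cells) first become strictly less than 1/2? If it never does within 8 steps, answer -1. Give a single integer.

Answer: 3

Derivation:
Step 1: max=11/3, min=11/4, spread=11/12
Step 2: max=817/240, min=17/6, spread=137/240
Step 3: max=3521/1080, min=1399/480, spread=1493/4320
  -> spread < 1/2 first at step 3
Step 4: max=137807/43200, min=14231/4800, spread=152/675
Step 5: max=4900043/1555200, min=64693/21600, spread=242147/1555200
Step 6: max=121394417/38880000, min=6508409/2160000, spread=848611/7776000
Step 7: max=17403089207/5598720000, min=156849469/51840000, spread=92669311/1119744000
Step 8: max=1039738742053/335923200000, min=28339104673/9331200000, spread=781238953/13436928000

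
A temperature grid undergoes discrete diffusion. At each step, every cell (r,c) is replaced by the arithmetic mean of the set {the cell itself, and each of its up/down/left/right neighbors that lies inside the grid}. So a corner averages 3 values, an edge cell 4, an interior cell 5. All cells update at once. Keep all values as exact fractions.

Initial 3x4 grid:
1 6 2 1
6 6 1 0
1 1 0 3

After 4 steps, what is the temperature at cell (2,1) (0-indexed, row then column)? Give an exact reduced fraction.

Answer: 550081/216000

Derivation:
Step 1: cell (2,1) = 2
Step 2: cell (2,1) = 119/48
Step 3: cell (2,1) = 17503/7200
Step 4: cell (2,1) = 550081/216000
Full grid after step 4:
  110269/32400 664331/216000 168337/72000 81487/43200
  465889/144000 167471/60000 86489/40000 158431/96000
  93719/32400 550081/216000 137087/72000 67487/43200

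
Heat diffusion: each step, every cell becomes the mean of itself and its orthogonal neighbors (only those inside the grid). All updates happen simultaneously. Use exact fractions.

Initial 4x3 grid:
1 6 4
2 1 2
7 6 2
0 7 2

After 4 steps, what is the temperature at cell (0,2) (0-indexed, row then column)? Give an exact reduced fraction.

Step 1: cell (0,2) = 4
Step 2: cell (0,2) = 37/12
Step 3: cell (0,2) = 2303/720
Step 4: cell (0,2) = 13741/4320
Full grid after step 4:
  433/135 5131/1600 13741/4320
  24377/7200 40009/12000 15793/4800
  79843/21600 259409/72000 151061/43200
  100537/25920 659149/172800 94627/25920

Answer: 13741/4320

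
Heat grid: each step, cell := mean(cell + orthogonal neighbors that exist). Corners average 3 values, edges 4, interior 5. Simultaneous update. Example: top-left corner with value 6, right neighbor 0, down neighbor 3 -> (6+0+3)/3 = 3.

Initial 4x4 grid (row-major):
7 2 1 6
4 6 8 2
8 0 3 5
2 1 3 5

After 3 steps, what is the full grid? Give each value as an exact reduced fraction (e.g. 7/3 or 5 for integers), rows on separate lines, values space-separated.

After step 1:
  13/3 4 17/4 3
  25/4 4 4 21/4
  7/2 18/5 19/5 15/4
  11/3 3/2 3 13/3
After step 2:
  175/36 199/48 61/16 25/6
  217/48 437/100 213/50 4
  1021/240 82/25 363/100 257/60
  26/9 353/120 379/120 133/36
After step 3:
  487/108 30941/7200 3277/800 575/144
  32411/7200 6173/1500 8029/2000 1671/400
  26899/7200 22171/6000 11167/3000 14047/3600
  7261/2160 5521/1800 6041/1800 4009/1080

Answer: 487/108 30941/7200 3277/800 575/144
32411/7200 6173/1500 8029/2000 1671/400
26899/7200 22171/6000 11167/3000 14047/3600
7261/2160 5521/1800 6041/1800 4009/1080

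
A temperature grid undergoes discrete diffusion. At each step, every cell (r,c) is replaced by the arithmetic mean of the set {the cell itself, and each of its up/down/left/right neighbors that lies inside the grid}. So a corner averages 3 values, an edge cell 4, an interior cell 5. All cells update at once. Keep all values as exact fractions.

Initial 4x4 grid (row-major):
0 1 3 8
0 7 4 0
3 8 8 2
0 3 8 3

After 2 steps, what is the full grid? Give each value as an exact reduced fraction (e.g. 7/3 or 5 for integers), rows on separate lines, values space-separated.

After step 1:
  1/3 11/4 4 11/3
  5/2 4 22/5 7/2
  11/4 29/5 6 13/4
  2 19/4 11/2 13/3
After step 2:
  67/36 133/48 889/240 67/18
  115/48 389/100 219/50 889/240
  261/80 233/50 499/100 205/48
  19/6 361/80 247/48 157/36

Answer: 67/36 133/48 889/240 67/18
115/48 389/100 219/50 889/240
261/80 233/50 499/100 205/48
19/6 361/80 247/48 157/36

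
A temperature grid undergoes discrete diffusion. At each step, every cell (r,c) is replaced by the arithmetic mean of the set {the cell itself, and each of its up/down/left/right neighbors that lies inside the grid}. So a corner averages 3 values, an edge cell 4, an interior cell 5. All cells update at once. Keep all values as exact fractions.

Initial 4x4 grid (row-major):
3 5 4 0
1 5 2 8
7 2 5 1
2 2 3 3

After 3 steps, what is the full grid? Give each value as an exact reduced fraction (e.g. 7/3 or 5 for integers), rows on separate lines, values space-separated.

After step 1:
  3 17/4 11/4 4
  4 3 24/5 11/4
  3 21/5 13/5 17/4
  11/3 9/4 13/4 7/3
After step 2:
  15/4 13/4 79/20 19/6
  13/4 81/20 159/50 79/20
  223/60 301/100 191/50 179/60
  107/36 401/120 313/120 59/18
After step 3:
  41/12 15/4 254/75 166/45
  443/120 837/250 379/100 83/25
  5827/1800 10763/3000 9361/3000 3157/900
  3611/1080 10739/3600 11743/3600 3193/1080

Answer: 41/12 15/4 254/75 166/45
443/120 837/250 379/100 83/25
5827/1800 10763/3000 9361/3000 3157/900
3611/1080 10739/3600 11743/3600 3193/1080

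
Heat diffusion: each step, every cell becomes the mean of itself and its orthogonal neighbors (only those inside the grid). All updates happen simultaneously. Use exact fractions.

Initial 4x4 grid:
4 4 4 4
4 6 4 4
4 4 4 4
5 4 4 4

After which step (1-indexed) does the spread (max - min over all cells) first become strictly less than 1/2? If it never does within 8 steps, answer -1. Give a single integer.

Answer: 2

Derivation:
Step 1: max=9/2, min=4, spread=1/2
Step 2: max=111/25, min=4, spread=11/25
  -> spread < 1/2 first at step 2
Step 3: max=10459/2400, min=193/48, spread=809/2400
Step 4: max=93209/21600, min=29287/7200, spread=1337/5400
Step 5: max=9299503/2160000, min=294167/72000, spread=474493/2160000
Step 6: max=83331653/19440000, min=5328799/1296000, spread=849917/4860000
Step 7: max=8308817359/1944000000, min=160390697/38880000, spread=1190463/8000000
Step 8: max=74592801509/17496000000, min=8048056969/1944000000, spread=540072197/4374000000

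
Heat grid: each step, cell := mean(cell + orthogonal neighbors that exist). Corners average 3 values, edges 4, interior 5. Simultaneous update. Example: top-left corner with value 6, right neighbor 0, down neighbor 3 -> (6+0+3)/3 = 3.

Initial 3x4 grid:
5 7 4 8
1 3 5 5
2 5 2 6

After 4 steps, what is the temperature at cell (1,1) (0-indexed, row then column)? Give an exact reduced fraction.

Step 1: cell (1,1) = 21/5
Step 2: cell (1,1) = 37/10
Step 3: cell (1,1) = 41/10
Step 4: cell (1,1) = 31949/8000
Full grid after step 4:
  20647/5184 38297/8640 208937/43200 67541/12960
  2873/768 31949/8000 55861/12000 70459/14400
  17765/5184 16451/4320 91481/21600 30473/6480

Answer: 31949/8000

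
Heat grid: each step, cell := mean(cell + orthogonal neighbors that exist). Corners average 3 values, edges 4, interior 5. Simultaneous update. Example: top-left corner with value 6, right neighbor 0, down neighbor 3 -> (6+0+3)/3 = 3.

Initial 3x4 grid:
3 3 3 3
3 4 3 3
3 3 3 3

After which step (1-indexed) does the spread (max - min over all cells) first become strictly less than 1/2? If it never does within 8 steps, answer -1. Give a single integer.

Step 1: max=13/4, min=3, spread=1/4
  -> spread < 1/2 first at step 1
Step 2: max=323/100, min=3, spread=23/100
Step 3: max=15211/4800, min=1213/400, spread=131/960
Step 4: max=136151/43200, min=21991/7200, spread=841/8640
Step 5: max=54382051/17280000, min=4413373/1440000, spread=56863/691200
Step 6: max=488094341/155520000, min=39869543/12960000, spread=386393/6220800
Step 7: max=195017723131/62208000000, min=15972358813/5184000000, spread=26795339/497664000
Step 8: max=11681255714129/3732480000000, min=960206149667/311040000000, spread=254051069/5971968000

Answer: 1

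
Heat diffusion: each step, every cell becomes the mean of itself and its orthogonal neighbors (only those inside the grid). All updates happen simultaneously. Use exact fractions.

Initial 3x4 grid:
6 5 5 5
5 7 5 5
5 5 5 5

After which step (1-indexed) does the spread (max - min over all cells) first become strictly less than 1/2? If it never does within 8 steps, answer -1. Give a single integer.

Answer: 3

Derivation:
Step 1: max=23/4, min=5, spread=3/4
Step 2: max=101/18, min=5, spread=11/18
Step 3: max=79051/14400, min=1013/200, spread=1223/2880
  -> spread < 1/2 first at step 3
Step 4: max=708391/129600, min=18391/3600, spread=9263/25920
Step 5: max=280531411/51840000, min=3706013/720000, spread=547939/2073600
Step 6: max=2518007101/466560000, min=4188301/810000, spread=4221829/18662400
Step 7: max=150361220159/27993600000, min=4487569751/864000000, spread=24819801133/139968000000
Step 8: max=8998677373981/1679616000000, min=121499886623/23328000000, spread=2005484297/13436928000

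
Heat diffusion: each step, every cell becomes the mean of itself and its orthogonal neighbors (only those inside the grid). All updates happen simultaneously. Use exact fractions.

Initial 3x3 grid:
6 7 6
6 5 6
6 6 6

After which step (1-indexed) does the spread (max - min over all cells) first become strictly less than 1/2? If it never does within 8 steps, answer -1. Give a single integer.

Answer: 2

Derivation:
Step 1: max=19/3, min=23/4, spread=7/12
Step 2: max=37/6, min=35/6, spread=1/3
  -> spread < 1/2 first at step 2
Step 3: max=2623/432, min=5629/960, spread=1799/8640
Step 4: max=32617/5400, min=8509/1440, spread=2833/21600
Step 5: max=9347479/1555200, min=6825127/1152000, spread=2671151/31104000
Step 6: max=466553437/77760000, min=92421323/15552000, spread=741137/12960000
Step 7: max=33525448111/5598720000, min=74018854829/12441600000, spread=4339268759/111974400000
Step 8: max=837521844179/139968000000, min=333522768607/55987200000, spread=7429845323/279936000000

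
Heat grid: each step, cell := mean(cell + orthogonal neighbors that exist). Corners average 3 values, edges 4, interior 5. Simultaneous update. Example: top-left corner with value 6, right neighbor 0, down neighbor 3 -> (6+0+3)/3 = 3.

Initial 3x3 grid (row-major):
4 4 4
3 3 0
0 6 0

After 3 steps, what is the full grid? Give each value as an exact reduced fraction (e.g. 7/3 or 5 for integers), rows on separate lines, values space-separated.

After step 1:
  11/3 15/4 8/3
  5/2 16/5 7/4
  3 9/4 2
After step 2:
  119/36 797/240 49/18
  371/120 269/100 577/240
  31/12 209/80 2
After step 3:
  6997/2160 43339/14400 3041/1080
  21007/7200 16943/6000 35339/14400
  221/80 11863/4800 421/180

Answer: 6997/2160 43339/14400 3041/1080
21007/7200 16943/6000 35339/14400
221/80 11863/4800 421/180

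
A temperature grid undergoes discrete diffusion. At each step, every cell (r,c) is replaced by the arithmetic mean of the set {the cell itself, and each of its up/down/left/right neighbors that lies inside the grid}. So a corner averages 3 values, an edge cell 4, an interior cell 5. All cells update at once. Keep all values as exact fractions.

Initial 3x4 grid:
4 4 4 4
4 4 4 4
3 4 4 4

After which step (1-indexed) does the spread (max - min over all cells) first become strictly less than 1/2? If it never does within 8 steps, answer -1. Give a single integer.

Step 1: max=4, min=11/3, spread=1/3
  -> spread < 1/2 first at step 1
Step 2: max=4, min=67/18, spread=5/18
Step 3: max=4, min=823/216, spread=41/216
Step 4: max=4, min=99463/25920, spread=4217/25920
Step 5: max=28721/7200, min=6011651/1555200, spread=38417/311040
Step 6: max=573403/144000, min=362047789/93312000, spread=1903471/18662400
Step 7: max=17164241/4320000, min=21793890911/5598720000, spread=18038617/223948800
Step 8: max=1542273241/388800000, min=1310424617149/335923200000, spread=883978523/13436928000

Answer: 1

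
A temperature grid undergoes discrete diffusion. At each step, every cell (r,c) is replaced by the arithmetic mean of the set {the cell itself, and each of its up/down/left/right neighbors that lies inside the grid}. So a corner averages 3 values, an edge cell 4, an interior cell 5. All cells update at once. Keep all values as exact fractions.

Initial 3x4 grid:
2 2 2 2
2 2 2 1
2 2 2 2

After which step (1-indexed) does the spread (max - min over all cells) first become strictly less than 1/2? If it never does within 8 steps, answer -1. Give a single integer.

Answer: 1

Derivation:
Step 1: max=2, min=5/3, spread=1/3
  -> spread < 1/2 first at step 1
Step 2: max=2, min=413/240, spread=67/240
Step 3: max=2, min=3883/2160, spread=437/2160
Step 4: max=1991/1000, min=1570469/864000, spread=29951/172800
Step 5: max=6671/3375, min=14336179/7776000, spread=206761/1555200
Step 6: max=10634329/5400000, min=5764604429/3110400000, spread=14430763/124416000
Step 7: max=846347273/432000000, min=348140258311/186624000000, spread=139854109/1492992000
Step 8: max=75908771023/38880000000, min=20972408109749/11197440000000, spread=7114543559/89579520000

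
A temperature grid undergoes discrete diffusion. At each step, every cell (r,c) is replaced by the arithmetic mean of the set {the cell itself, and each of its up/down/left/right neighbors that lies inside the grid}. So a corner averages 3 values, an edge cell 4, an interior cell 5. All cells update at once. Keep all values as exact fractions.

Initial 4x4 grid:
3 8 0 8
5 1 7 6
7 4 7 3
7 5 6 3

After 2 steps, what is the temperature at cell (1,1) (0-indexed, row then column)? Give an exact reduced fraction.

Answer: 21/5

Derivation:
Step 1: cell (1,1) = 5
Step 2: cell (1,1) = 21/5
Full grid after step 2:
  37/9 229/48 1057/240 197/36
  241/48 21/5 527/100 1177/240
  1253/240 529/100 122/25 403/80
  211/36 1313/240 403/80 14/3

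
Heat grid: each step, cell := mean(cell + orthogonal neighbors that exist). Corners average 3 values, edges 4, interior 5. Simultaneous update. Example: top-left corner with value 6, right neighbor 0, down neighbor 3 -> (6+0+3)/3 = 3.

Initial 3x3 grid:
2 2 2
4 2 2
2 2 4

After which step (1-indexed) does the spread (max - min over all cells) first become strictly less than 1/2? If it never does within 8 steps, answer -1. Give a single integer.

Step 1: max=8/3, min=2, spread=2/3
Step 2: max=307/120, min=13/6, spread=47/120
  -> spread < 1/2 first at step 2
Step 3: max=1381/540, min=91/40, spread=61/216
Step 4: max=81437/32400, min=50033/21600, spread=511/2592
Step 5: max=4847089/1944000, min=3051851/1296000, spread=4309/31104
Step 6: max=288263633/116640000, min=61538099/25920000, spread=36295/373248
Step 7: max=17205843901/6998400000, min=11152049059/4665600000, spread=305773/4478976
Step 8: max=1027905511397/419904000000, min=671853929473/279936000000, spread=2575951/53747712

Answer: 2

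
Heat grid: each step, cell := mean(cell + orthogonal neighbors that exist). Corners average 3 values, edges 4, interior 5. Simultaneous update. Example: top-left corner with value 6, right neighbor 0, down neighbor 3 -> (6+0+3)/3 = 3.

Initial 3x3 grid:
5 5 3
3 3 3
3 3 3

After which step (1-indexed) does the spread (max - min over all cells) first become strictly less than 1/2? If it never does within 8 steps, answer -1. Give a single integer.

Answer: 4

Derivation:
Step 1: max=13/3, min=3, spread=4/3
Step 2: max=71/18, min=3, spread=17/18
Step 3: max=4087/1080, min=281/90, spread=143/216
Step 4: max=237149/64800, min=4313/1350, spread=1205/2592
  -> spread < 1/2 first at step 4
Step 5: max=13963303/3888000, min=117541/36000, spread=10151/31104
Step 6: max=825509141/233280000, min=32169209/9720000, spread=85517/373248
Step 7: max=49062790927/13996800000, min=3900953671/1166400000, spread=720431/4478976
Step 8: max=2923038194669/839808000000, min=9820161863/2916000000, spread=6069221/53747712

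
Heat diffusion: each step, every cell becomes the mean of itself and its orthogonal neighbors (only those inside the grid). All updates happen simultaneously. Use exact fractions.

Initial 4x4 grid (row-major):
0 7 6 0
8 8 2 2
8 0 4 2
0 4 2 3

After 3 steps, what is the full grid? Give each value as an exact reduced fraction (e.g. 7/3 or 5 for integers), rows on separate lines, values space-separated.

Answer: 91/18 2891/600 6631/1800 6829/2160
3031/600 2163/500 22447/6000 19699/7200
2449/600 8031/2000 2197/750 20147/7200
2701/720 2457/800 21377/7200 259/108

Derivation:
After step 1:
  5 21/4 15/4 8/3
  6 5 22/5 3/2
  4 24/5 2 11/4
  4 3/2 13/4 7/3
After step 2:
  65/12 19/4 241/60 95/36
  5 509/100 333/100 679/240
  47/10 173/50 86/25 103/48
  19/6 271/80 109/48 25/9
After step 3:
  91/18 2891/600 6631/1800 6829/2160
  3031/600 2163/500 22447/6000 19699/7200
  2449/600 8031/2000 2197/750 20147/7200
  2701/720 2457/800 21377/7200 259/108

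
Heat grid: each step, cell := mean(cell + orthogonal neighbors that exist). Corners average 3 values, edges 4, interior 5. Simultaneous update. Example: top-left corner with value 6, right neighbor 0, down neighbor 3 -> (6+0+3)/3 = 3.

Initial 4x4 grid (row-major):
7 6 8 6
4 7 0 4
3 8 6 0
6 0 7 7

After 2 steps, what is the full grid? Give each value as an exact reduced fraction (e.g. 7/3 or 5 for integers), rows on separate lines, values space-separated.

After step 1:
  17/3 7 5 6
  21/4 5 5 5/2
  21/4 24/5 21/5 17/4
  3 21/4 5 14/3
After step 2:
  215/36 17/3 23/4 9/2
  127/24 541/100 217/50 71/16
  183/40 49/10 93/20 937/240
  9/2 361/80 1147/240 167/36

Answer: 215/36 17/3 23/4 9/2
127/24 541/100 217/50 71/16
183/40 49/10 93/20 937/240
9/2 361/80 1147/240 167/36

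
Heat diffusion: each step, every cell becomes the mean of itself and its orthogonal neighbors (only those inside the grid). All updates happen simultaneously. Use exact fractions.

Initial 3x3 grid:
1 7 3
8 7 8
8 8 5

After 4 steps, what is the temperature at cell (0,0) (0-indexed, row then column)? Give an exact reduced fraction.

Step 1: cell (0,0) = 16/3
Step 2: cell (0,0) = 95/18
Step 3: cell (0,0) = 6433/1080
Step 4: cell (0,0) = 387341/64800
Full grid after step 4:
  387341/64800 2607247/432000 256669/43200
  697843/108000 2268253/360000 1839623/288000
  72461/10800 61289/9000 285619/43200

Answer: 387341/64800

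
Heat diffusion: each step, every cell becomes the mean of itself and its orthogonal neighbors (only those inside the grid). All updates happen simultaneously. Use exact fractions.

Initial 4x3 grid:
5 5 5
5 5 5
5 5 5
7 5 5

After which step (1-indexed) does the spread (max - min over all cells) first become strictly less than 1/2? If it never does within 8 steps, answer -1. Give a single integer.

Step 1: max=17/3, min=5, spread=2/3
Step 2: max=50/9, min=5, spread=5/9
Step 3: max=581/108, min=5, spread=41/108
  -> spread < 1/2 first at step 3
Step 4: max=69017/12960, min=5, spread=4217/12960
Step 5: max=4097149/777600, min=18079/3600, spread=38417/155520
Step 6: max=244480211/46656000, min=362597/72000, spread=1903471/9331200
Step 7: max=14597789089/2799360000, min=10915759/2160000, spread=18038617/111974400
Step 8: max=873076182851/167961600000, min=984926759/194400000, spread=883978523/6718464000

Answer: 3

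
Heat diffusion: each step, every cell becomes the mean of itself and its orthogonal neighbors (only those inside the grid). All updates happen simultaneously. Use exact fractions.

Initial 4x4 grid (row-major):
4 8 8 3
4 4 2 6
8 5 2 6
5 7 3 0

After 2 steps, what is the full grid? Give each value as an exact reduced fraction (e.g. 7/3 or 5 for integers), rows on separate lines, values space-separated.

After step 1:
  16/3 6 21/4 17/3
  5 23/5 22/5 17/4
  11/2 26/5 18/5 7/2
  20/3 5 3 3
After step 2:
  49/9 1271/240 1279/240 91/18
  613/120 126/25 221/50 1069/240
  671/120 239/50 197/50 287/80
  103/18 149/30 73/20 19/6

Answer: 49/9 1271/240 1279/240 91/18
613/120 126/25 221/50 1069/240
671/120 239/50 197/50 287/80
103/18 149/30 73/20 19/6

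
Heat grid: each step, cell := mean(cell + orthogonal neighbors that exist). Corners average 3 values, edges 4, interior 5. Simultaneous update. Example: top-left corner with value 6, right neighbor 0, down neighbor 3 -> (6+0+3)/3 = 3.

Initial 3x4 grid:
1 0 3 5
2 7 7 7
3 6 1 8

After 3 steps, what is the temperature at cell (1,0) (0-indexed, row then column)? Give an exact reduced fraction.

Step 1: cell (1,0) = 13/4
Step 2: cell (1,0) = 739/240
Step 3: cell (1,0) = 47033/14400
Full grid after step 3:
  671/240 4009/1200 1301/300 79/16
  47033/14400 11711/3000 7103/1500 77863/14400
  1013/270 30829/7200 36749/7200 1181/216

Answer: 47033/14400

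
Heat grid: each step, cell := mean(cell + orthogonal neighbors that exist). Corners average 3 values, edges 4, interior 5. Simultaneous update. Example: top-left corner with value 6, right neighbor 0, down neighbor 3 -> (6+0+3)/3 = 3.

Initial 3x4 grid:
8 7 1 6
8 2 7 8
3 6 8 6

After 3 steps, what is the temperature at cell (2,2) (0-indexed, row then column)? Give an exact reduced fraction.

Step 1: cell (2,2) = 27/4
Step 2: cell (2,2) = 721/120
Step 3: cell (2,2) = 22261/3600
Full grid after step 3:
  641/108 39217/7200 13499/2400 223/40
  80329/14400 17353/3000 8459/1500 88819/14400
  2471/432 9973/1800 22261/3600 13697/2160

Answer: 22261/3600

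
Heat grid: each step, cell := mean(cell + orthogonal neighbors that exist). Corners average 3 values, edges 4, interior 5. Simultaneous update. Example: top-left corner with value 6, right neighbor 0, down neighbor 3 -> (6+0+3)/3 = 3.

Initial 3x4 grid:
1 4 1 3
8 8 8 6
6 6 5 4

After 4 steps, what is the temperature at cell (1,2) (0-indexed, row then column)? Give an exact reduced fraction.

Answer: 1870993/360000

Derivation:
Step 1: cell (1,2) = 28/5
Step 2: cell (1,2) = 137/25
Step 3: cell (1,2) = 30737/6000
Step 4: cell (1,2) = 1870993/360000
Full grid after step 4:
  660853/129600 269297/54000 127021/27000 601663/129600
  535973/96000 646681/120000 1870993/360000 4255127/864000
  763253/129600 632219/108000 198403/36000 25469/4800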